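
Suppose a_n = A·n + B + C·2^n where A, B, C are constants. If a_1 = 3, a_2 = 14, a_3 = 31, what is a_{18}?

786514

At n = 1, 2, 3: A + B + 2C = 3; 2A + B + 4C = 14; 3A + B + 8C = 31.
Subtracting the first from the second: A + 2C = 11.
Subtracting the second from the third: A + 4C = 17.
Solving: C = 3, A = 5, then B = -8.
Hence a_{18} = 5·18 + (-8) + 3·262144 = 786514.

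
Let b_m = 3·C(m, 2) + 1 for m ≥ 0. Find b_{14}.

274

C(14, 2) = 91, so b_{14} = 274.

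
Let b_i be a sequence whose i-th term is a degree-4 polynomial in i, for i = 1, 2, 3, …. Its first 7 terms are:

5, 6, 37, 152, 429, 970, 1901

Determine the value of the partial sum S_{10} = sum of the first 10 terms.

21083

1st diffs: 1, 31, 115, 277, 541, 931.
2nd diffs: 30, 84, 162, 264, 390.
3rd diffs: 54, 78, 102, 126.
4th diffs: 24, 24, 24 (constant).
Newton forward-difference form: b_i = 5 + 1·C(i-1,1) + 30·C(i-1,2) + 54·C(i-1,3) + 24·C(i-1,4).
Continuing: 3372, 5557, 8654.
Summing i = 1..10 (10 terms) gives 21083.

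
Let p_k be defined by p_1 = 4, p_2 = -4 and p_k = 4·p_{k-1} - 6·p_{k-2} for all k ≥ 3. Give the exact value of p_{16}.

p_3 = -40; p_4 = -136; p_5 = -304; …; p_{13} = -269056; p_{14} = -1026304; p_{15} = -2490880; p_{16} = -3805696.

-3805696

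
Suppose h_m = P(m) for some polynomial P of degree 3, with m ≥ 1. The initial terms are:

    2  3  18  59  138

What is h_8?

1st diffs: 1, 15, 41, 79.
2nd diffs: 14, 26, 38.
3rd diffs: 12, 12 (constant).
Newton forward-difference form: h_m = 2 + 1·C(m-1,1) + 14·C(m-1,2) + 12·C(m-1,3).
At m = 8: m-1 = 7, so h_8 = 2 + 7 + 294 + 420 = 723.

723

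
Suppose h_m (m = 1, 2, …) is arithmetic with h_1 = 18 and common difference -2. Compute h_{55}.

-90

h_m = 18 + (m - 1)·(-2).
h_{55} = 18 + 54·(-2) = -90.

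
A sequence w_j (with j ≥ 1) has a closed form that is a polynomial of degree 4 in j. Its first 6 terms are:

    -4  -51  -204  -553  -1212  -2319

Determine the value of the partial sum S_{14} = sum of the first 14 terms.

1st diffs: -47, -153, -349, -659, -1107.
2nd diffs: -106, -196, -310, -448.
3rd diffs: -90, -114, -138.
4th diffs: -24, -24 (constant).
Newton forward-difference form: w_j = -4 + (-47)·C(j-1,1) + (-106)·C(j-1,2) + (-90)·C(j-1,3) + (-24)·C(j-1,4).
Continuing: …, -4036, -6549, -10068, -14827, …, w_{14} = -51783.
Summing j = 1..14 (14 terms) gives -181055.

-181055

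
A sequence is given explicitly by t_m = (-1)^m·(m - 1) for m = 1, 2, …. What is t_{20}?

19

(-1)^20 = 1; m - 1 at m=20 is 19; so t_{20} = 19.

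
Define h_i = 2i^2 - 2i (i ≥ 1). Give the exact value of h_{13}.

312

h_{13} = 2·13^2 - 2·13 = 312.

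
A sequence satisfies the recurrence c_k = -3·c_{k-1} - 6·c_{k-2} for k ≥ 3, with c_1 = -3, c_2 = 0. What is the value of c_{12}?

-21870

Applying the relation repeatedly:
c_3 = 18  c_4 = -54  c_5 = 54  c_6 = 162  c_7 = -810  c_8 = 1458  c_9 = 486  c_{10} = -10206  c_{11} = 27702  c_{12} = -21870.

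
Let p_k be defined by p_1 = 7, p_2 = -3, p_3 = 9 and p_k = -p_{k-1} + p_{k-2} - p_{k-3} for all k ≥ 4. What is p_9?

Compute successive terms:
p_4 = -19; p_5 = 31; p_6 = -59; p_7 = 109; p_8 = -199; p_9 = 367.

367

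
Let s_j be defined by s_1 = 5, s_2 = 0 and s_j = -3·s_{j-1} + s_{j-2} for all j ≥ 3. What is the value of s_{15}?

Compute successive terms:
s_3 = 5  s_4 = -15  s_5 = 50  …  s_{12} = -214185  s_{13} = 707405  s_{14} = -2336400  s_{15} = 7716605.

7716605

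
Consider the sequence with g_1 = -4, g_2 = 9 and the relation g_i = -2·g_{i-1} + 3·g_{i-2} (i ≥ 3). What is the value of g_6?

789

Step forward from the initial values:
g_3 = -30, g_4 = 87, g_5 = -264, g_6 = 789.
(Characteristic roots are 1 and -3.)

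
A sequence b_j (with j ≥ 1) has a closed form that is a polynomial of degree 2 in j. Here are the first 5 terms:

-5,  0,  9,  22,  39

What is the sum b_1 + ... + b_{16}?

1st diffs: 5, 9, 13, 17.
2nd diffs: 4, 4, 4 (constant).
So b_j = 2j^2 - j - 6.
Continuing: …, 60, 85, 114, 147, …, b_{16} = 490.
Summing j = 1..16 (16 terms) gives 2760.

2760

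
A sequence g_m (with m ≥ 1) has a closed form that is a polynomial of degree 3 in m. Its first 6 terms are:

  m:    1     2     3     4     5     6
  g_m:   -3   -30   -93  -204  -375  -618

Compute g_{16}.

1st diffs: -27, -63, -111, -171, -243.
2nd diffs: -36, -48, -60, -72.
3rd diffs: -12, -12, -12 (constant).
Newton forward-difference form: g_m = -3 + (-27)·C(m-1,1) + (-36)·C(m-1,2) + (-12)·C(m-1,3).
At m = 16: m-1 = 15, so g_{16} = -3 - 405 - 3780 - 5460 = -9648.

-9648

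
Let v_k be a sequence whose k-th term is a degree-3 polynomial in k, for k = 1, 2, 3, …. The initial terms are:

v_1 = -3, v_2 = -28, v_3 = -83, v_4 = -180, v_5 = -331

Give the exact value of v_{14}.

-6100

1st diffs: -25, -55, -97, -151.
2nd diffs: -30, -42, -54.
3rd diffs: -12, -12 (constant).
Newton forward-difference form: v_k = -3 + (-25)·C(k-1,1) + (-30)·C(k-1,2) + (-12)·C(k-1,3).
At k = 14: k-1 = 13, so v_{14} = -3 - 325 - 2340 - 3432 = -6100.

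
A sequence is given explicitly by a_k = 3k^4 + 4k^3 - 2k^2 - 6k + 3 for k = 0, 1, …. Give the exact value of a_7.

a_7 = 3·7^4 + 4·7^3 - 2·7^2 - 6·7 + 3 = 8438.

8438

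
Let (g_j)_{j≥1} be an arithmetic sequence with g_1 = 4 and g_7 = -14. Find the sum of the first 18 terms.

-387

Common difference d = (-14 - 4) / (7 - 1) = -3.
g_j = 4 + (j - 1)·(-3).
g_{18} = -47; S = 18·(4 + (-47))/2 = -387.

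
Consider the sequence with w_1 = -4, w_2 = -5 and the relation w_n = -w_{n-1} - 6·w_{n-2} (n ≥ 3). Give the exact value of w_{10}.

Iterate the recurrence:
w_3 = 29;  w_4 = 1;  w_5 = -175;  w_6 = 169;  w_7 = 881;  w_8 = -1895;  w_9 = -3391;  w_{10} = 14761.

14761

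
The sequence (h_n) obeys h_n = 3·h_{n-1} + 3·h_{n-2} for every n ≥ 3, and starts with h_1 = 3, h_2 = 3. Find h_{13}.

h_3 = 18;  h_4 = 63;  h_5 = 243;  …;  h_{10} = 189783;  h_{11} = 719523;  h_{12} = 2727918;  h_{13} = 10342323.

10342323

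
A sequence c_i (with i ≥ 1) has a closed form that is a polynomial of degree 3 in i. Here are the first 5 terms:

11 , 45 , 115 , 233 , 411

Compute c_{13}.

1st diffs: 34, 70, 118, 178.
2nd diffs: 36, 48, 60.
3rd diffs: 12, 12 (constant).
Newton forward-difference form: c_i = 11 + 34·C(i-1,1) + 36·C(i-1,2) + 12·C(i-1,3).
At i = 13: i-1 = 12, so c_{13} = 11 + 408 + 2376 + 2640 = 5435.

5435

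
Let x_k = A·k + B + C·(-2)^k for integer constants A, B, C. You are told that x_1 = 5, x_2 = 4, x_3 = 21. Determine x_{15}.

Plug in k = 1, 2, 3: A + B - 2C = 5; 2A + B + 4C = 4; 3A + B - 8C = 21.
Subtracting the first from the second: A + 6C = -1.
Subtracting the second from the third: A - 12C = 17.
Solving: C = -1, A = 5, then B = -2.
Therefore x_{15} = 75 + (-2) + (-1)·(-32768) = 32841.

32841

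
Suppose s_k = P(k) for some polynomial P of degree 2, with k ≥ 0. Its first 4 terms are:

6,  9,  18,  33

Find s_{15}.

1st diffs: 3, 9, 15.
2nd diffs: 6, 6 (constant).
Newton forward-difference form: s_k = 6 + 3·C(k,1) + 6·C(k,2).
At k = 15: k = 15, so s_{15} = 6 + 45 + 630 = 681.

681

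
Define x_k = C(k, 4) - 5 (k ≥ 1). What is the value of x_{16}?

1815

C(16, 4) = 1820, so x_{16} = 1815.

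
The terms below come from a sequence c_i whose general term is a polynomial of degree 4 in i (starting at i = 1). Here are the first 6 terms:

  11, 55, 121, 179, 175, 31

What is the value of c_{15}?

-32315

1st diffs: 44, 66, 58, -4, -144.
2nd diffs: 22, -8, -62, -140.
3rd diffs: -30, -54, -78.
4th diffs: -24, -24 (constant).
So c_i = -i^4 + 5i^3 + 6i^2 + 6i - 5.
Evaluating at i = 15 gives c_{15} = -32315.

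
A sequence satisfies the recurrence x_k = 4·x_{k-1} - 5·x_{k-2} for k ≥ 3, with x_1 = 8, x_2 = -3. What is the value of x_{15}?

305188

Compute successive terms:
x_3 = -52;  x_4 = -193;  x_5 = -512;  …;  x_{12} = 144047;  x_{13} = 289648;  x_{14} = 438357;  x_{15} = 305188.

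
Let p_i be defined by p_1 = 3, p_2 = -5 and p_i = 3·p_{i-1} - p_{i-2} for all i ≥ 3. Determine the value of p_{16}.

-5113633

Applying the relation repeatedly:
p_3 = -18; p_4 = -49; p_5 = -129; …; p_{13} = -284973; p_{14} = -746069; p_{15} = -1953234; p_{16} = -5113633.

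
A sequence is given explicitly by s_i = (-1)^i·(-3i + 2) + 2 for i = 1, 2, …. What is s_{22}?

(-1)^22 = 1; -3i + 2 at i=22 is -64; so s_{22} = -62.

-62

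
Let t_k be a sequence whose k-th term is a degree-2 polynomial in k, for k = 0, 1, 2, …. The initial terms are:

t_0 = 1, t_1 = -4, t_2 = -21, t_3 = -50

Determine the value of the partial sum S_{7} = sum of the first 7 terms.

1st diffs: -5, -17, -29.
2nd diffs: -12, -12 (constant).
Newton forward-difference form: t_k = 1 + (-5)·C(k,1) + (-12)·C(k,2).
Continuing: -91, -144, -209.
Summing k = 0..6 (7 terms) gives -518.

-518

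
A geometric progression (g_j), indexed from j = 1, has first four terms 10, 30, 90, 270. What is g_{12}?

1771470

Common ratio r = 3.
g_j = 10·3^(j-1).
g_{12} = 10·3^11 = 1771470.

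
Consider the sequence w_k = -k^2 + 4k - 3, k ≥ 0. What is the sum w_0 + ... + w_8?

-87

Over k = 0..8: Σk = 36, Σk² = 204.
Total = (-1)·204 + (4)·36 + (-3)·9 = -87.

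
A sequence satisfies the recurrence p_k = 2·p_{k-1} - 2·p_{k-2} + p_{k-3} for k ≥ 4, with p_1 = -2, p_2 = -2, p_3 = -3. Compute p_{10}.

-4

p_4 = -4  p_5 = -4  p_6 = -3  p_7 = -2  p_8 = -2  p_9 = -3  p_{10} = -4.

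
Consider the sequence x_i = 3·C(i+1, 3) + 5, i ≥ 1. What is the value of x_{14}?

1370

C(15, 3) = 455, so x_{14} = 1370.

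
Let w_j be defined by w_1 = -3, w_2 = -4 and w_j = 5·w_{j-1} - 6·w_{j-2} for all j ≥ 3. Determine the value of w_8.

3734

Iterate the recurrence:
w_3 = -2; w_4 = 14; w_5 = 82; w_6 = 326; w_7 = 1138; w_8 = 3734.
(Characteristic roots are 3 and 2.)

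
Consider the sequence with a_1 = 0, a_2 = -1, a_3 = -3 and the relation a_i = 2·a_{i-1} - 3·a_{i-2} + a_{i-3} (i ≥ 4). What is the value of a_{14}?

-45

Step forward from the initial values:
a_4 = -3, a_5 = 2, a_6 = 10, …, a_{11} = 17, a_{12} = 122, a_{13} = 152, a_{14} = -45.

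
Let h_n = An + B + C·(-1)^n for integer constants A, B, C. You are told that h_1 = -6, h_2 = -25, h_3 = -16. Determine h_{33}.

The three given values yield: A + B - C = -6; 2A + B + C = -25; 3A + B - C = -16.
Subtracting the first from the second: A + 2C = -19.
Subtracting the second from the third: A - 2C = 9.
Solving: C = -7, A = -5, then B = -8.
Hence h_{33} = -5·33 + (-8) + (-7)·(-1) = -166.

-166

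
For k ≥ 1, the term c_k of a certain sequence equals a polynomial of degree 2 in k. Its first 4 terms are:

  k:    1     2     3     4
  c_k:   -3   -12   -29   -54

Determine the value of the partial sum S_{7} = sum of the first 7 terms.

-490

1st diffs: -9, -17, -25.
2nd diffs: -8, -8 (constant).
So c_k = -4k^2 + 3k - 2.
Continuing: -87, -128, -177.
Summing k = 1..7 (7 terms) gives -490.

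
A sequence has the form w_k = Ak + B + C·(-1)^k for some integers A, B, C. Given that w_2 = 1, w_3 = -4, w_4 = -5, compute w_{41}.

The three given values yield: 2A + B + C = 1; 3A + B - C = -4; 4A + B + C = -5.
Subtracting the first from the second: A - 2C = -5.
Subtracting the second from the third: A + 2C = -1.
Solving: C = 1, A = -3, then B = 6.
Therefore w_{41} = -123 + 6 + 1·(-1) = -118.

-118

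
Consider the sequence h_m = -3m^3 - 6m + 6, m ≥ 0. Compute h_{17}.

-14835

h_{17} = -3·17^3 - 6·17 + 6 = -14835.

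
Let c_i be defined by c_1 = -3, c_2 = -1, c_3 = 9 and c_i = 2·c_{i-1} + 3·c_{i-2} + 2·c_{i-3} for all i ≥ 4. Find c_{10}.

Applying the relation repeatedly:
c_4 = 9;  c_5 = 43;  c_6 = 131;  c_7 = 409;  c_8 = 1297;  c_9 = 4083;  c_{10} = 12875.

12875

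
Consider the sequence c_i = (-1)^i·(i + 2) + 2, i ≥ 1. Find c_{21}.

-21

(-1)^21 = -1; i + 2 at i=21 is 23; so c_{21} = -21.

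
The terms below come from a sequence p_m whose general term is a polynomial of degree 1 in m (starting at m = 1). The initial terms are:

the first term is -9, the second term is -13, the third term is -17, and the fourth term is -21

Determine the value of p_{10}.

1st diffs: -4, -4, -4 (constant).
So p_m = -4m - 5.
Evaluating at m = 10 gives p_{10} = -45.

-45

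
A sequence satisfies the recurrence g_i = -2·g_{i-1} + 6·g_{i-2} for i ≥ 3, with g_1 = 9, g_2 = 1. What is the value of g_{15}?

Compute successive terms:
g_3 = 52  g_4 = -98  g_5 = 508  …  g_{12} = -3946016  g_{13} = 14394304  g_{14} = -52464704  g_{15} = 191295232.

191295232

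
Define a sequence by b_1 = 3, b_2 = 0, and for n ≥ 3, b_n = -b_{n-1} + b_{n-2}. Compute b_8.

-24

b_3 = 3, b_4 = -3, b_5 = 6, b_6 = -9, b_7 = 15, b_8 = -24.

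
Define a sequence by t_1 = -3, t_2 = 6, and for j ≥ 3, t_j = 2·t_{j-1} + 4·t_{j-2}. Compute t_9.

6144

t_3 = 0, t_4 = 24, t_5 = 48, t_6 = 192, t_7 = 576, t_8 = 1920, t_9 = 6144.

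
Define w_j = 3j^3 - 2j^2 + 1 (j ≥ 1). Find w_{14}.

w_{14} = 3·14^3 - 2·14^2 + 1 = 7841.

7841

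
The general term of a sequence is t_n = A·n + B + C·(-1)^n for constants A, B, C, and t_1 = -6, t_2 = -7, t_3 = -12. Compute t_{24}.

-73

Write the equations: A + B - C = -6; 2A + B + C = -7; 3A + B - C = -12.
Subtracting the first from the second: A + 2C = -1.
Subtracting the second from the third: A - 2C = -5.
Solving: C = 1, A = -3, then B = -2.
Hence t_{24} = -3·24 + (-2) + 1·1 = -73.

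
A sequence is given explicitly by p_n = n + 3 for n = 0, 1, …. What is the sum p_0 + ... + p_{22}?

322

Over n = 0..22: Σn = 253.
Total = (1)·253 + (3)·23 = 322.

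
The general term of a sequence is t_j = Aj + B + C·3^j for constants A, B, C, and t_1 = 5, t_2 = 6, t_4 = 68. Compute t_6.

706

The three given values yield: A + B + 3C = 5; 2A + B + 9C = 6; 4A + B + 81C = 68.
Subtracting the first from the second: A + 6C = 1.
Subtracting the second from the third: 2A + 72C = 62.
Solving: C = 1, A = -5, then B = 7.
Hence t_6 = -5·6 + 7 + 1·729 = 706.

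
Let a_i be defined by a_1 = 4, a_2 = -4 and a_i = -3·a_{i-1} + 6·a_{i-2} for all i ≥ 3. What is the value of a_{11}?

4217508

Iterate the recurrence:
a_3 = 36;  a_4 = -132;  a_5 = 612;  a_6 = -2628;  a_7 = 11556;  a_8 = -50436;  a_9 = 220644;  a_{10} = -964548;  a_{11} = 4217508.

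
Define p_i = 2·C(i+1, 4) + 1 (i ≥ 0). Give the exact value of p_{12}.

1431

C(13, 4) = 715, so p_{12} = 1431.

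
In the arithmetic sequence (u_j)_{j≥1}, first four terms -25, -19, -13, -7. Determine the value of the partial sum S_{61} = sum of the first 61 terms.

9455

Common difference d = 6.
u_j = -25 + (j - 1)·6.
u_{61} = 335; S = 61·(-25 + 335)/2 = 9455.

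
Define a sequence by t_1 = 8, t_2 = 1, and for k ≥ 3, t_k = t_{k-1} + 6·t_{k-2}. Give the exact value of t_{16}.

48635551

Step forward from the initial values:
t_3 = 49, t_4 = 55, t_5 = 349, …, t_{13} = 1825741, t_{14} = 5383015, t_{15} = 16337461, t_{16} = 48635551.
(Characteristic roots are 3 and -2.)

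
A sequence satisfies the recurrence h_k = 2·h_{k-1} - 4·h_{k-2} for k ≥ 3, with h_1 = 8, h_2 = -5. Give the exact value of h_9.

h_3 = -42; h_4 = -64; h_5 = 40; h_6 = 336; h_7 = 512; h_8 = -320; h_9 = -2688.

-2688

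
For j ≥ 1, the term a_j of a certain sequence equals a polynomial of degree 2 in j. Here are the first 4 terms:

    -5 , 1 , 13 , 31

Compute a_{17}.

811

1st diffs: 6, 12, 18.
2nd diffs: 6, 6 (constant).
Newton forward-difference form: a_j = -5 + 6·C(j-1,1) + 6·C(j-1,2).
At j = 17: j-1 = 16, so a_{17} = -5 + 96 + 720 = 811.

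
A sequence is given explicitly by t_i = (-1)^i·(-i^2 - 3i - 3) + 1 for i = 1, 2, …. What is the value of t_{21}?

508

(-1)^21 = -1; -i^2 - 3i - 3 at i=21 is -507; so t_{21} = 508.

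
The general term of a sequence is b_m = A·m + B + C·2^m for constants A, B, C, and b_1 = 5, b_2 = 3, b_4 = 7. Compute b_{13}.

At m = 1, 2, 4: A + B + 2C = 5; 2A + B + 4C = 3; 4A + B + 16C = 7.
Subtracting the first from the second: A + 2C = -2.
Subtracting the second from the third: 2A + 12C = 4.
Solving: C = 1, A = -4, then B = 7.
Therefore b_{13} = -52 + 7 + 1·8192 = 8147.

8147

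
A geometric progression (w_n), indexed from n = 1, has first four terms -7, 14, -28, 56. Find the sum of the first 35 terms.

Common ratio r = -2.
w_n = (-7)·(-2)^(n-1).
S = (-7)·((-2)^35 - 1)/(-2 - 1) = (-7)·(-34359738368 - 1)/(-3) = -80172722861.

-80172722861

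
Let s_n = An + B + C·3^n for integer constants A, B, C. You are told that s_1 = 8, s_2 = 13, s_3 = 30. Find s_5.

Write the equations: A + B + 3C = 8; 2A + B + 9C = 13; 3A + B + 27C = 30.
Subtracting the first from the second: A + 6C = 5.
Subtracting the second from the third: A + 18C = 17.
Solving: C = 1, A = -1, then B = 6.
Therefore s_5 = -5 + 6 + 1·243 = 244.

244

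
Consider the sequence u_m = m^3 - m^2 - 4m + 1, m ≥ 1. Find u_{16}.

3777

u_{16} = 1·16^3 - 1·16^2 - 4·16 + 1 = 3777.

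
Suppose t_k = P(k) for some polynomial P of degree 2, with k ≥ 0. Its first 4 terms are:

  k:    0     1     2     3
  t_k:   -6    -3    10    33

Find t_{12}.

1st diffs: 3, 13, 23.
2nd diffs: 10, 10 (constant).
So t_k = 5k^2 - 2k - 6.
Evaluating at k = 12 gives t_{12} = 690.

690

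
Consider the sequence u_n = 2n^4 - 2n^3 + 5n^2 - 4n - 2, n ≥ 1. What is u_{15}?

95563

u_{15} = 2·15^4 - 2·15^3 + 5·15^2 - 4·15 - 2 = 95563.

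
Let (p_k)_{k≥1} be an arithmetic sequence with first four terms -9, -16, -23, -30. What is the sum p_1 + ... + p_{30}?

Common difference d = -7.
p_k = -9 + (k - 1)·(-7).
p_{30} = -212; S = 30·(-9 + (-212))/2 = -3315.

-3315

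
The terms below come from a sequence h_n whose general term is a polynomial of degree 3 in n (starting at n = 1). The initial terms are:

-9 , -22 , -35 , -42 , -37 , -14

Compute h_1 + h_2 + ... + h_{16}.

9216

1st diffs: -13, -13, -7, 5, 23.
2nd diffs: 0, 6, 12, 18.
3rd diffs: 6, 6, 6 (constant).
Newton forward-difference form: h_n = -9 + (-13)·C(n-1,1) + 6·C(n-1,3).
Continuing: …, 33, 110, 223, 378, …, h_{16} = 2526.
Summing n = 1..16 (16 terms) gives 9216.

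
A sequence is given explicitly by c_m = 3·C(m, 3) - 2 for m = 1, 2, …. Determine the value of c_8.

166

C(8, 3) = 56, so c_8 = 166.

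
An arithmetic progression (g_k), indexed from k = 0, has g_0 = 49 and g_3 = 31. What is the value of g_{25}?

-101

Common difference d = (31 - 49) / (3 - 0) = -6.
g_k = 49 + (k - 0)·(-6).
g_{25} = 49 + 25·(-6) = -101.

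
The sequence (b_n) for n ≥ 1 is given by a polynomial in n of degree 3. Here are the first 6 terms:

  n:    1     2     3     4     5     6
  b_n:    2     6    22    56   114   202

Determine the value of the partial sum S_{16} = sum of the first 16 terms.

18152

1st diffs: 4, 16, 34, 58, 88.
2nd diffs: 12, 18, 24, 30.
3rd diffs: 6, 6, 6 (constant).
So b_n = n^3 - 3n + 4.
Continuing: …, 326, 492, 706, 974, …, b_{16} = 4052.
Summing n = 1..16 (16 terms) gives 18152.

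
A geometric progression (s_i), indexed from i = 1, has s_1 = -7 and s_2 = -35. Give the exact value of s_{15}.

Common ratio r = 5.
s_i = (-7)·5^(i-1).
s_{15} = (-7)·5^14 = -42724609375.

-42724609375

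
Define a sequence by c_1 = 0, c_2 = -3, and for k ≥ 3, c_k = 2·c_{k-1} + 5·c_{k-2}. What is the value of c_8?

Compute successive terms:
c_3 = -6  c_4 = -27  c_5 = -84  c_6 = -303  c_7 = -1026  c_8 = -3567.

-3567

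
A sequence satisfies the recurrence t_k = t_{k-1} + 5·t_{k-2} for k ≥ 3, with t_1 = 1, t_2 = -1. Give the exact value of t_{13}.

Compute successive terms:
t_3 = 4  t_4 = -1  t_5 = 19  …  t_{10} = 1619  t_{11} = 5239  t_{12} = 13334  t_{13} = 39529.

39529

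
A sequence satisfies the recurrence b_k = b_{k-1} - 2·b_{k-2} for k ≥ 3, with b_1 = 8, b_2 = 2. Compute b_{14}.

b_3 = -14, b_4 = -18, b_5 = 10, …, b_{11} = 250, b_{12} = 222, b_{13} = -278, b_{14} = -722.

-722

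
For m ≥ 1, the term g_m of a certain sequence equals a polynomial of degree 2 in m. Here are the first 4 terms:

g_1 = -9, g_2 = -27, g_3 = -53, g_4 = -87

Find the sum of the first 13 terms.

1st diffs: -18, -26, -34.
2nd diffs: -8, -8 (constant).
So g_m = -4m^2 - 6m + 1.
Continuing: …, -129, -179, -237, -303, …, g_{13} = -753.
Summing m = 1..13 (13 terms) gives -3809.

-3809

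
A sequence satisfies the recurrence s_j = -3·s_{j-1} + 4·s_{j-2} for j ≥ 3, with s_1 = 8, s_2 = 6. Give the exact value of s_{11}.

419438

Applying the relation repeatedly:
s_3 = 14; s_4 = -18; s_5 = 110; s_6 = -402; s_7 = 1646; s_8 = -6546; s_9 = 26222; s_{10} = -104850; s_{11} = 419438.
(Characteristic roots are 1 and -4.)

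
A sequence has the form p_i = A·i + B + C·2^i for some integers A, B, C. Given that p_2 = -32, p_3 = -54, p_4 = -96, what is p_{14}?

-81956

The three given values yield: 2A + B + 4C = -32; 3A + B + 8C = -54; 4A + B + 16C = -96.
Subtracting the first from the second: A + 4C = -22.
Subtracting the second from the third: A + 8C = -42.
Solving: C = -5, A = -2, then B = -8.
So p_i = -2·i + (-8) + (-5)·2^i; at i=14 this is -81956.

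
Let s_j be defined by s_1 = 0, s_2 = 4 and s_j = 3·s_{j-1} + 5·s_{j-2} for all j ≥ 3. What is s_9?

70908

Applying the relation repeatedly:
s_3 = 12; s_4 = 56; s_5 = 228; s_6 = 964; s_7 = 4032; s_8 = 16916; s_9 = 70908.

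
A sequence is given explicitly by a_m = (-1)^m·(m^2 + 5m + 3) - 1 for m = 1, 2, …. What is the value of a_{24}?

698

(-1)^24 = 1; m^2 + 5m + 3 at m=24 is 699; so a_{24} = 698.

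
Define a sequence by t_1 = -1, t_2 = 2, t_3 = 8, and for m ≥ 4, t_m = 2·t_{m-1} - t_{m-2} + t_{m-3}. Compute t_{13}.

Iterate the recurrence:
t_4 = 13; t_5 = 20; t_6 = 35; t_7 = 63; t_8 = 111; t_9 = 194; t_{10} = 340; t_{11} = 597; t_{12} = 1048; t_{13} = 1839.

1839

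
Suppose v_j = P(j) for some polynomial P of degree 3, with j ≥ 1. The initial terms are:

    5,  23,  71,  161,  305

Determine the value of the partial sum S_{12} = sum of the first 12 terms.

1st diffs: 18, 48, 90, 144.
2nd diffs: 30, 42, 54.
3rd diffs: 12, 12 (constant).
So v_j = 2j^3 + 3j^2 - 5j + 5.
Continuing: …, 515, 803, 1181, 1661, …, v_{12} = 3833.
Summing j = 1..12 (12 terms) gives 13788.

13788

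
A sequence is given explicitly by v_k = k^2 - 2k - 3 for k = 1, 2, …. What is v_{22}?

437

v_{22} = 1·22^2 - 2·22 - 3 = 437.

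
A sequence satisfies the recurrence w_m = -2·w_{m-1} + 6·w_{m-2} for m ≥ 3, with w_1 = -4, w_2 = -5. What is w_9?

Applying the relation repeatedly:
w_3 = -14; w_4 = -2; w_5 = -80; w_6 = 148; w_7 = -776; w_8 = 2440; w_9 = -9536.

-9536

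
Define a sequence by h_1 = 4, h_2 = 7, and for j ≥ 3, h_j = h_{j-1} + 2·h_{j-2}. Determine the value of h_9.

939

Iterate the recurrence:
h_3 = 15  h_4 = 29  h_5 = 59  h_6 = 117  h_7 = 235  h_8 = 469  h_9 = 939.
(Characteristic roots are 2 and -1.)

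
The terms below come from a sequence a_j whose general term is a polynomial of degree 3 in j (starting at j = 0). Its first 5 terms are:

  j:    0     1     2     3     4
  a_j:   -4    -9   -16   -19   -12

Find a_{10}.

576

1st diffs: -5, -7, -3, 7.
2nd diffs: -2, 4, 10.
3rd diffs: 6, 6 (constant).
Newton forward-difference form: a_j = -4 + (-5)·C(j,1) + (-2)·C(j,2) + 6·C(j,3).
At j = 10: j = 10, so a_{10} = -4 - 50 - 90 + 720 = 576.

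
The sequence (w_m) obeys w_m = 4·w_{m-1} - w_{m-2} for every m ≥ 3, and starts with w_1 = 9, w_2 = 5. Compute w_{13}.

5455329

Compute successive terms:
w_3 = 11;  w_4 = 39;  w_5 = 145;  …;  w_{10} = 104949;  w_{11} = 391675;  w_{12} = 1461751;  w_{13} = 5455329.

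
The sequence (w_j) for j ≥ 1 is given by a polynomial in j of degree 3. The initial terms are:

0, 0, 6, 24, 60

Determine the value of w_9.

504

1st diffs: 0, 6, 18, 36.
2nd diffs: 6, 12, 18.
3rd diffs: 6, 6 (constant).
Newton forward-difference form: w_j = 6·C(j-1,2) + 6·C(j-1,3).
At j = 9: j-1 = 8, so w_9 = 168 + 336 = 504.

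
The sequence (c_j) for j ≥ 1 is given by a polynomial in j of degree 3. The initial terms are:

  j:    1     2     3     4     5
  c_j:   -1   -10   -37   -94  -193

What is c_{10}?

-1738

1st diffs: -9, -27, -57, -99.
2nd diffs: -18, -30, -42.
3rd diffs: -12, -12 (constant).
Newton forward-difference form: c_j = -1 + (-9)·C(j-1,1) + (-18)·C(j-1,2) + (-12)·C(j-1,3).
At j = 10: j-1 = 9, so c_{10} = -1 - 81 - 648 - 1008 = -1738.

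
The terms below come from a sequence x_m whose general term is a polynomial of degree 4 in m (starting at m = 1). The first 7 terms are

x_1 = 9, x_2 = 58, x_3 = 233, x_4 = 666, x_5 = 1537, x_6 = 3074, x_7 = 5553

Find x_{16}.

139554

1st diffs: 49, 175, 433, 871, 1537, 2479.
2nd diffs: 126, 258, 438, 666, 942.
3rd diffs: 132, 180, 228, 276.
4th diffs: 48, 48, 48 (constant).
Newton forward-difference form: x_m = 9 + 49·C(m-1,1) + 126·C(m-1,2) + 132·C(m-1,3) + 48·C(m-1,4).
At m = 16: m-1 = 15, so x_{16} = 9 + 735 + 13230 + 60060 + 65520 = 139554.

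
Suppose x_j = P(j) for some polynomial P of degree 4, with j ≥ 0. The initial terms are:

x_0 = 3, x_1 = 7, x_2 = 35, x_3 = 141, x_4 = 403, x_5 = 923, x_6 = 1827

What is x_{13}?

34531

1st diffs: 4, 28, 106, 262, 520, 904.
2nd diffs: 24, 78, 156, 258, 384.
3rd diffs: 54, 78, 102, 126.
4th diffs: 24, 24, 24 (constant).
Newton forward-difference form: x_j = 3 + 4·C(j,1) + 24·C(j,2) + 54·C(j,3) + 24·C(j,4).
At j = 13: j = 13, so x_{13} = 3 + 52 + 1872 + 15444 + 17160 = 34531.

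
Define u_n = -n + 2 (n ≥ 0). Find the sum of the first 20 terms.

-150

Over n = 0..19: Σn = 190.
Total = (-1)·190 + (2)·20 = -150.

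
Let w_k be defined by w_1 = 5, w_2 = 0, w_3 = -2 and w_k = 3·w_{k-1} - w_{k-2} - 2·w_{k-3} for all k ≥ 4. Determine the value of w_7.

Iterate the recurrence:
w_4 = -16; w_5 = -46; w_6 = -118; w_7 = -276.

-276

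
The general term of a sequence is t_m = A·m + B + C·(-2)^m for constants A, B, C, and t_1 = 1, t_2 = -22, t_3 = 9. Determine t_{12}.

At m = 1, 2, 3: A + B - 2C = 1; 2A + B + 4C = -22; 3A + B - 8C = 9.
Subtracting the first from the second: A + 6C = -23.
Subtracting the second from the third: A - 12C = 31.
Solving: C = -3, A = -5, then B = 0.
Therefore t_{12} = -60 + 0 + (-3)·4096 = -12348.

-12348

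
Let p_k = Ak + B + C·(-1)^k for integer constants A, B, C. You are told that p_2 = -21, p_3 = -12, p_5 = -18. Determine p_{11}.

-36

Write the equations: 2A + B + C = -21; 3A + B - C = -12; 5A + B - C = -18.
Subtracting the first from the second: A - 2C = 9.
Subtracting the second from the third: 2A = -6.
Solving: C = -6, A = -3, then B = -9.
Therefore p_{11} = -33 + (-9) + (-6)·(-1) = -36.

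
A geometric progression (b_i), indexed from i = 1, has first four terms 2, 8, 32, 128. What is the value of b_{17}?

Common ratio r = 4.
b_i = 2·4^(i-1).
b_{17} = 2·4^16 = 8589934592.

8589934592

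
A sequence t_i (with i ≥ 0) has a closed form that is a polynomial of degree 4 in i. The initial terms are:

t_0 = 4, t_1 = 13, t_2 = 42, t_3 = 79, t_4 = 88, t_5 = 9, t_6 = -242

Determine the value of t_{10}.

1st diffs: 9, 29, 37, 9, -79, -251.
2nd diffs: 20, 8, -28, -88, -172.
3rd diffs: -12, -36, -60, -84.
4th diffs: -24, -24, -24 (constant).
Newton forward-difference form: t_i = 4 + 9·C(i,1) + 20·C(i,2) + (-12)·C(i,3) + (-24)·C(i,4).
At i = 10: i = 10, so t_{10} = 4 + 90 + 900 - 1440 - 5040 = -5486.

-5486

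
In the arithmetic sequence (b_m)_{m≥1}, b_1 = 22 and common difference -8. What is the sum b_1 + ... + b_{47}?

b_m = 22 + (m - 1)·(-8).
b_{47} = -346; S = 47·(22 + (-346))/2 = -7614.

-7614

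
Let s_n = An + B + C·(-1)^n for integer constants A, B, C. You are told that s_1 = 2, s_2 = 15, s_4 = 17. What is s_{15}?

At n = 1, 2, 4: A + B - C = 2; 2A + B + C = 15; 4A + B + C = 17.
Subtracting the first from the second: A + 2C = 13.
Subtracting the second from the third: 2A = 2.
Solving: C = 6, A = 1, then B = 7.
Therefore s_{15} = 15 + 7 + 6·(-1) = 16.

16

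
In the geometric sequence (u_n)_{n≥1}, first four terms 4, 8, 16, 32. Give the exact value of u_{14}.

Common ratio r = 2.
u_n = 4·2^(n-1).
u_{14} = 4·2^13 = 32768.

32768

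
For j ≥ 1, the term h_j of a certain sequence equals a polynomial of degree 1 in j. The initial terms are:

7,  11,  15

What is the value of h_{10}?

43

1st diffs: 4, 4 (constant).
So h_j = 4j + 3.
Evaluating at j = 10 gives h_{10} = 43.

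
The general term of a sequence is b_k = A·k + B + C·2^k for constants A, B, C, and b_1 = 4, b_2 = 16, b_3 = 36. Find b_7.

At k = 1, 2, 3: A + B + 2C = 4; 2A + B + 4C = 16; 3A + B + 8C = 36.
Subtracting the first from the second: A + 2C = 12.
Subtracting the second from the third: A + 4C = 20.
Solving: C = 4, A = 4, then B = -8.
So b_k = 4·k + (-8) + 4·2^k; at k=7 this is 532.

532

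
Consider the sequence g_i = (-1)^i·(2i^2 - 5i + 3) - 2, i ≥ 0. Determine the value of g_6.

43

(-1)^6 = 1; 2i^2 - 5i + 3 at i=6 is 45; so g_6 = 43.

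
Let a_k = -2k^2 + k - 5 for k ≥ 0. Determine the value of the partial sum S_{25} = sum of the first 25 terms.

-9625

Over k = 0..24: Σk = 300, Σk² = 4900.
Total = (-2)·4900 + (1)·300 + (-5)·25 = -9625.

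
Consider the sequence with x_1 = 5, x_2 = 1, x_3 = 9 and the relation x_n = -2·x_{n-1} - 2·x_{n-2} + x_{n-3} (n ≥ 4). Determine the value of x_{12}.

Applying the relation repeatedly:
x_4 = -15;  x_5 = 13;  x_6 = 13;  x_7 = -67;  x_8 = 121;  x_9 = -95;  x_{10} = -119;  x_{11} = 549;  x_{12} = -955.

-955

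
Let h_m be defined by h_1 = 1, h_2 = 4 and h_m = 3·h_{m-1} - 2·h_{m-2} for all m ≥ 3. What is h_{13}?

12286

Applying the relation repeatedly:
h_3 = 10; h_4 = 22; h_5 = 46; …; h_{10} = 1534; h_{11} = 3070; h_{12} = 6142; h_{13} = 12286.
(Characteristic roots are 2 and 1.)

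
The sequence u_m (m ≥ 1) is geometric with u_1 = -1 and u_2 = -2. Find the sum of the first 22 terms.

Common ratio r = 2.
u_m = (-1)·2^(m-1).
S = (-1)·(2^22 - 1)/(2 - 1) = (-1)·(4194304 - 1)/(1) = -4194303.

-4194303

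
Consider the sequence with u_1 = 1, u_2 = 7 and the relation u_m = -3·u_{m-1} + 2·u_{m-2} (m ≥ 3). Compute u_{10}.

Applying the relation repeatedly:
u_3 = -19;  u_4 = 71;  u_5 = -251;  u_6 = 895;  u_7 = -3187;  u_8 = 11351;  u_9 = -40427;  u_{10} = 143983.

143983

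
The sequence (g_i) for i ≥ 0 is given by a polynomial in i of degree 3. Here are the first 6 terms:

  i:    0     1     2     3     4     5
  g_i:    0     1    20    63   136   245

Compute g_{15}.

1st diffs: 1, 19, 43, 73, 109.
2nd diffs: 18, 24, 30, 36.
3rd diffs: 6, 6, 6 (constant).
So g_i = i^3 + 6i^2 - 6i.
Evaluating at i = 15 gives g_{15} = 4635.

4635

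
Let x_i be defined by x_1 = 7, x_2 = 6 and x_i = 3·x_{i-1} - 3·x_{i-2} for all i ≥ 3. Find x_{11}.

Applying the relation repeatedly:
x_3 = -3, x_4 = -27, x_5 = -72, x_6 = -135, x_7 = -189, x_8 = -162, x_9 = 81, x_{10} = 729, x_{11} = 1944.

1944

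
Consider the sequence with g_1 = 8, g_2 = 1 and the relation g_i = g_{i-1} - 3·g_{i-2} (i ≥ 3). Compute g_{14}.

-4439

Applying the relation repeatedly:
g_3 = -23;  g_4 = -26;  g_5 = 43;  …;  g_{11} = 1807;  g_{12} = -491;  g_{13} = -5912;  g_{14} = -4439.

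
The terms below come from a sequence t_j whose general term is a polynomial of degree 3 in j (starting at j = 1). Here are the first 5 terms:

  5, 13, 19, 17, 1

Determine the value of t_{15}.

1st diffs: 8, 6, -2, -16.
2nd diffs: -2, -8, -14.
3rd diffs: -6, -6 (constant).
Newton forward-difference form: t_j = 5 + 8·C(j-1,1) + (-2)·C(j-1,2) + (-6)·C(j-1,3).
At j = 15: j-1 = 14, so t_{15} = 5 + 112 - 182 - 2184 = -2249.

-2249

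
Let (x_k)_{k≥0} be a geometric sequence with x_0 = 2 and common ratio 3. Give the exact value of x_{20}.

x_k = 2·3^(k-0).
x_{20} = 2·3^20 = 6973568802.

6973568802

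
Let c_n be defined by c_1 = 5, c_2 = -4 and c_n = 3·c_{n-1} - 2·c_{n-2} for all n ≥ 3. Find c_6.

-274

Iterate the recurrence:
c_3 = -22; c_4 = -58; c_5 = -130; c_6 = -274.
(Characteristic roots are 2 and 1.)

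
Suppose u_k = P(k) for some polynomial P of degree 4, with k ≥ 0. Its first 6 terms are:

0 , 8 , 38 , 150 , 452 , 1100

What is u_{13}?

53300

1st diffs: 8, 30, 112, 302, 648.
2nd diffs: 22, 82, 190, 346.
3rd diffs: 60, 108, 156.
4th diffs: 48, 48 (constant).
Newton forward-difference form: u_k = 8·C(k,1) + 22·C(k,2) + 60·C(k,3) + 48·C(k,4).
At k = 13: k = 13, so u_{13} = 104 + 1716 + 17160 + 34320 = 53300.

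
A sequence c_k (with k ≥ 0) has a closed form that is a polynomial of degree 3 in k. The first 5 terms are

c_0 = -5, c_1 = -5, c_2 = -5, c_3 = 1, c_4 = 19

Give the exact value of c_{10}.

1st diffs: 0, 0, 6, 18.
2nd diffs: 0, 6, 12.
3rd diffs: 6, 6 (constant).
So c_k = k^3 - 3k^2 + 2k - 5.
Evaluating at k = 10 gives c_{10} = 715.

715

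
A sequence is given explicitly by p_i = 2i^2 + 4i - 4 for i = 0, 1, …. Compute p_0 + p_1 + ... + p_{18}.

4826

Over i = 0..18: Σi = 171, Σi² = 2109.
Total = (2)·2109 + (4)·171 + (-4)·19 = 4826.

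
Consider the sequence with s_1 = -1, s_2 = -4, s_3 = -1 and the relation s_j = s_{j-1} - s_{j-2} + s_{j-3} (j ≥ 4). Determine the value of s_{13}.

-1

Compute successive terms:
s_4 = 2, s_5 = -1, s_6 = -4, s_7 = -1, s_8 = 2, s_9 = -1, s_{10} = -4, s_{11} = -1, s_{12} = 2, s_{13} = -1.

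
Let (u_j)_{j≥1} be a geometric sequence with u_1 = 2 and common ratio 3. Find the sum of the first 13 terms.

1594322

u_j = 2·3^(j-1).
S = 2·(3^13 - 1)/(3 - 1) = 2·(1594323 - 1)/(2) = 1594322.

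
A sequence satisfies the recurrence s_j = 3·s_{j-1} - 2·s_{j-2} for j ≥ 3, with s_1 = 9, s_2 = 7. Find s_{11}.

s_3 = 3  s_4 = -5  s_5 = -21  s_6 = -53  s_7 = -117  s_8 = -245  s_9 = -501  s_{10} = -1013  s_{11} = -2037.
(Characteristic roots are 2 and 1.)

-2037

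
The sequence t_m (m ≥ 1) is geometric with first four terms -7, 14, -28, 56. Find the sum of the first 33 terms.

Common ratio r = -2.
t_m = (-7)·(-2)^(m-1).
S = (-7)·((-2)^33 - 1)/(-2 - 1) = (-7)·(-8589934592 - 1)/(-3) = -20043180717.

-20043180717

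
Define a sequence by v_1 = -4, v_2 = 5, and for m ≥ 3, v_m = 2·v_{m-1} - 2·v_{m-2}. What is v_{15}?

-1152

v_3 = 18  v_4 = 26  v_5 = 16  …  v_{12} = 416  v_{13} = 256  v_{14} = -320  v_{15} = -1152.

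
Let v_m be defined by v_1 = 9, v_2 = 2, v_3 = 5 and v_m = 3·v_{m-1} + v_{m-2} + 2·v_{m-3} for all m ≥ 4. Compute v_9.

16069

Compute successive terms:
v_4 = 35, v_5 = 114, v_6 = 387, v_7 = 1345, v_8 = 4650, v_9 = 16069.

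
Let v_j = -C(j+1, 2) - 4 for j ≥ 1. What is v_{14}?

C(15, 2) = 105, so v_{14} = -109.

-109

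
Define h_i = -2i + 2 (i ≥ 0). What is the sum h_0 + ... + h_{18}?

Over i = 0..18: Σi = 171.
Total = (-2)·171 + (2)·19 = -304.

-304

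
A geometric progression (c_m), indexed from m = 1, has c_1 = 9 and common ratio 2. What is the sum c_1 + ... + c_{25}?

301989879

c_m = 9·2^(m-1).
S = 9·(2^25 - 1)/(2 - 1) = 9·(33554432 - 1)/(1) = 301989879.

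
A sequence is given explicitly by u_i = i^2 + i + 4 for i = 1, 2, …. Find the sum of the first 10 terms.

Over i = 1..10: Σi = 55, Σi² = 385.
Total = (1)·385 + (1)·55 + (4)·10 = 480.

480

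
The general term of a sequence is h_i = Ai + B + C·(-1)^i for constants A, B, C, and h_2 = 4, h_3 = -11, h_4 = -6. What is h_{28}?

-126

Plug in i = 2, 3, 4: 2A + B + C = 4; 3A + B - C = -11; 4A + B + C = -6.
Subtracting the first from the second: A - 2C = -15.
Subtracting the second from the third: A + 2C = 5.
Solving: C = 5, A = -5, then B = 9.
Therefore h_{28} = -140 + 9 + 5·1 = -126.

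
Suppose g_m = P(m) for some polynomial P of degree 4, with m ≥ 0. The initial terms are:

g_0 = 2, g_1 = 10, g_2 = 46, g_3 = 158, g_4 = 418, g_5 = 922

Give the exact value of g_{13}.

33178

1st diffs: 8, 36, 112, 260, 504.
2nd diffs: 28, 76, 148, 244.
3rd diffs: 48, 72, 96.
4th diffs: 24, 24 (constant).
Newton forward-difference form: g_m = 2 + 8·C(m,1) + 28·C(m,2) + 48·C(m,3) + 24·C(m,4).
At m = 13: m = 13, so g_{13} = 2 + 104 + 2184 + 13728 + 17160 = 33178.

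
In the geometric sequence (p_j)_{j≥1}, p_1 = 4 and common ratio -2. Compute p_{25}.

67108864

p_j = 4·(-2)^(j-1).
p_{25} = 4·(-2)^24 = 67108864.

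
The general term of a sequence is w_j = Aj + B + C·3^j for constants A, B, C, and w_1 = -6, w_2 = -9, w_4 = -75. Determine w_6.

-717

The three given values yield: A + B + 3C = -6; 2A + B + 9C = -9; 4A + B + 81C = -75.
Subtracting the first from the second: A + 6C = -3.
Subtracting the second from the third: 2A + 72C = -66.
Solving: C = -1, A = 3, then B = -6.
So w_j = 3·j + (-6) + (-1)·3^j; at j=6 this is -717.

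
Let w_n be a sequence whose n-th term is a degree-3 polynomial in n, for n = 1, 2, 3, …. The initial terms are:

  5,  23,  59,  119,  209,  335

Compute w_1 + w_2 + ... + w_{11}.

1st diffs: 18, 36, 60, 90, 126.
2nd diffs: 18, 24, 30, 36.
3rd diffs: 6, 6, 6 (constant).
So w_n = n^3 + 3n^2 + 2n - 1.
Continuing: …, 503, 719, 989, 1319, …, w_{11} = 1715.
Summing n = 1..11 (11 terms) gives 5995.

5995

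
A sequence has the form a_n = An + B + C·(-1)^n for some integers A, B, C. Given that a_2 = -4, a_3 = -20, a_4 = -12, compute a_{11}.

-52

Write the equations: 2A + B + C = -4; 3A + B - C = -20; 4A + B + C = -12.
Subtracting the first from the second: A - 2C = -16.
Subtracting the second from the third: A + 2C = 8.
Solving: C = 6, A = -4, then B = -2.
Hence a_{11} = -4·11 + (-2) + 6·(-1) = -52.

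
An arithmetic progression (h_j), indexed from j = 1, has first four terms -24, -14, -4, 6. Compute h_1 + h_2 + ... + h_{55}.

Common difference d = 10.
h_j = -24 + (j - 1)·10.
h_{55} = 516; S = 55·(-24 + 516)/2 = 13530.

13530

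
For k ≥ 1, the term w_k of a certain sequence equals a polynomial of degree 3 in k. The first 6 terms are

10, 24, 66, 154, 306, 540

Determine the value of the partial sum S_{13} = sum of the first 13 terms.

22100

1st diffs: 14, 42, 88, 152, 234.
2nd diffs: 28, 46, 64, 82.
3rd diffs: 18, 18, 18 (constant).
Newton forward-difference form: w_k = 10 + 14·C(k-1,1) + 28·C(k-1,2) + 18·C(k-1,3).
Continuing: …, 874, 1326, 1914, 2656, …, w_{13} = 5986.
Summing k = 1..13 (13 terms) gives 22100.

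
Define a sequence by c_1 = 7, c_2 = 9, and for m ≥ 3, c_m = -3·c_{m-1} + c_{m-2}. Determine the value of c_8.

Step forward from the initial values:
c_3 = -20; c_4 = 69; c_5 = -227; c_6 = 750; c_7 = -2477; c_8 = 8181.

8181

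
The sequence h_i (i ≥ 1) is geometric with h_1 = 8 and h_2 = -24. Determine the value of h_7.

5832

Common ratio r = -3.
h_i = 8·(-3)^(i-1).
h_7 = 8·(-3)^6 = 5832.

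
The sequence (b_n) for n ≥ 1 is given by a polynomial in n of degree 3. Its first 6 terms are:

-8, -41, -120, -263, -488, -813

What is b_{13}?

1st diffs: -33, -79, -143, -225, -325.
2nd diffs: -46, -64, -82, -100.
3rd diffs: -18, -18, -18 (constant).
Newton forward-difference form: b_n = -8 + (-33)·C(n-1,1) + (-46)·C(n-1,2) + (-18)·C(n-1,3).
At n = 13: n-1 = 12, so b_{13} = -8 - 396 - 3036 - 3960 = -7400.

-7400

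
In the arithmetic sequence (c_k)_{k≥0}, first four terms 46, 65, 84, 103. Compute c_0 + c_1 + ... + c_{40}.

Common difference d = 19.
c_k = 46 + (k - 0)·19.
c_{40} = 806; S = 41·(46 + 806)/2 = 17466.

17466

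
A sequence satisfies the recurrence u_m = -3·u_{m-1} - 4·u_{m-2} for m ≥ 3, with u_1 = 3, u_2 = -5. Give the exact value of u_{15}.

-41757

u_3 = 3  u_4 = 11  u_5 = -45  …  u_{12} = -181  u_{13} = -7917  u_{14} = 24475  u_{15} = -41757.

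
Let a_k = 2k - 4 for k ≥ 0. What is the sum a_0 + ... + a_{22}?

Over k = 0..22: Σk = 253.
Total = (2)·253 + (-4)·23 = 414.

414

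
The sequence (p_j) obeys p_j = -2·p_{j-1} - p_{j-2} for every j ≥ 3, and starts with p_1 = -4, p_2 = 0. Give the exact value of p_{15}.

52

Step forward from the initial values:
p_3 = 4, p_4 = -8, p_5 = 12, …, p_{12} = -40, p_{13} = 44, p_{14} = -48, p_{15} = 52.
(Characteristic roots are -1 and -1.)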